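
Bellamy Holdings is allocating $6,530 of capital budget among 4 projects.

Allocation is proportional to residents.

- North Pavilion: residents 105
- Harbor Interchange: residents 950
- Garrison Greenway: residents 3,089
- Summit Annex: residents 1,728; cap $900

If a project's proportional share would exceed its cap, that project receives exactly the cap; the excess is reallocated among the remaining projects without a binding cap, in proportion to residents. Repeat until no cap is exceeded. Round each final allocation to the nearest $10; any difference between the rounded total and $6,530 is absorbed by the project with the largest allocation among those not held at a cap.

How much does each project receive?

Sum of residents: 5,872.
Proportional shares (ignoring caps): North Pavilion 116.77; Harbor Interchange 1,056.45; Garrison Greenway 3,435.14; Summit Annex 1,921.63.
Capped: Summit Annex ($900); balance $5,630 reallocated over remaining residents 4,144.
Redistributed shares: North Pavilion 142.65 → $140; Harbor Interchange 1,290.66 → $1,290; Garrison Greenway 4,196.69 → $4,200.

North Pavilion: $140; Harbor Interchange: $1,290; Garrison Greenway: $4,200; Summit Annex: $900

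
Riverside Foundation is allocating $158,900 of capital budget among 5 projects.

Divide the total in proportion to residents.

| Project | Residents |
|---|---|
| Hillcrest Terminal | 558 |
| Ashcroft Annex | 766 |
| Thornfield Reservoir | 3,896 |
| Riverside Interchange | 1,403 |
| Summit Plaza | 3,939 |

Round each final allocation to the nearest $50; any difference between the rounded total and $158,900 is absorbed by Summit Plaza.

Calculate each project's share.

Hillcrest Terminal: $8,400 | Ashcroft Annex: $11,500 | Thornfield Reservoir: $58,600 | Riverside Interchange: $21,100 | Summit Plaza: $59,300

Combined residents = 10,562.
Pro-rata amounts: Hillcrest Terminal 558/10,562 × $158,900 = 8,394.83; Ashcroft Annex 766/10,562 × $158,900 = 11,524.09; Thornfield Reservoir 3,896/10,562 × $158,900 = 58,613.37; Riverside Interchange 1,403/10,562 × $158,900 = 21,107.43; Summit Plaza 3,939/10,562 × $158,900 = 59,260.28.
After rounding ($50): Hillcrest Terminal $8,400; Ashcroft Annex $11,500; Thornfield Reservoir $58,600; Riverside Interchange $21,100; Summit Plaza $59,250. Sum = $158,850.
Difference $158,900 − $158,850 = +$50 applied to Summit Plaza: Summit Plaza becomes $59,300.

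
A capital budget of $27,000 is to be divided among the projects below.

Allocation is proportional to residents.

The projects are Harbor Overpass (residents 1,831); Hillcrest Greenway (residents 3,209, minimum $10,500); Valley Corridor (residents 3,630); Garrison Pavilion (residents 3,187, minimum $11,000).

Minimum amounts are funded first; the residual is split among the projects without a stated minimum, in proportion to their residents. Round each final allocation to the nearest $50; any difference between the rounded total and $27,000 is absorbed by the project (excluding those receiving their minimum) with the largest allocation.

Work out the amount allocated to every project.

Guaranteed amounts: Hillcrest Greenway $10,500; Garrison Pavilion $11,000. Residual $5,500.
Residual split over remaining residents 5,461: Harbor Overpass 1,844.08 → $1,850; Valley Corridor 3,655.92 → $3,650.

Harbor Overpass: $1,850 · Hillcrest Greenway: $10,500 · Valley Corridor: $3,650 · Garrison Pavilion: $11,000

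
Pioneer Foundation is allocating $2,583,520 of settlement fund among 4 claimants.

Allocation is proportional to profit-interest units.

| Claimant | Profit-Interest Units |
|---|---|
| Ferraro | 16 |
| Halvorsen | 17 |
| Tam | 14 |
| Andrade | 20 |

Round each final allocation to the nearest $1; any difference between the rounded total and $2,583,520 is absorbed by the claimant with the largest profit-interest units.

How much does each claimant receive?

Sum of profit-interest units: 16 + 17 + 14 + 20 = 67.
Raw shares: Ferraro 616,960.00; Halvorsen 655,520.00; Tam 539,840.00; Andrade 771,200.00.
After rounding ($1): Ferraro $616,960; Halvorsen $655,520; Tam $539,840; Andrade $771,200. Sum = $2,583,520.
Sum already equals the total — no adjustment.

Ferraro: $616,960; Halvorsen: $655,520; Tam: $539,840; Andrade: $771,200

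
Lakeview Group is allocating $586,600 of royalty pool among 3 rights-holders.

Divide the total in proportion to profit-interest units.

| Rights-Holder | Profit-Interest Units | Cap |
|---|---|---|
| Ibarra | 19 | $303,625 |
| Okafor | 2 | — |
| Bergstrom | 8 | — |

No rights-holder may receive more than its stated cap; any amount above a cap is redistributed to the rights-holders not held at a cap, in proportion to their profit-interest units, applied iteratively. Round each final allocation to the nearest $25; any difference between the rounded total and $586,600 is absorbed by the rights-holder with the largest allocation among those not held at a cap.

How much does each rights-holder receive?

Total profit-interest units = 29.
Pro-rata shares before constraints: Ibarra 384,324.14; Okafor 40,455.17; Bergstrom 161,820.69.
Cap binds for Ibarra ($303,625); remaining pool $282,975 reallocated over remaining profit-interest units 10.
Redistributed shares: Okafor 56,595.00 → $56,600; Bergstrom 226,380.00 → $226,375.

Ibarra: $303,625 · Okafor: $56,600 · Bergstrom: $226,375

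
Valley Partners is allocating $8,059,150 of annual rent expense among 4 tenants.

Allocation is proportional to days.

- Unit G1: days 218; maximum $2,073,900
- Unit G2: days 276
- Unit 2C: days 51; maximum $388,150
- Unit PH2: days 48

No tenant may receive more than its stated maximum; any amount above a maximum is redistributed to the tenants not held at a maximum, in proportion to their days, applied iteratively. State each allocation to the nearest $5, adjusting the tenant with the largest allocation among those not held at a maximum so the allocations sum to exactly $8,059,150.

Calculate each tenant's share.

Unit G1: $2,073,900 · Unit G2: $4,767,900 · Unit 2C: $388,150 · Unit PH2: $829,200

Days total: 593.
Pro-rata shares before constraints: Unit G1 2,962,722.93; Unit G2 3,750,970.32; Unit 2C 693,114.08; Unit PH2 652,342.66.
Cap binds for Unit G1 ($2,073,900), Unit 2C ($388,150); remaining pool $5,597,100 reallocated over remaining days 324.
Shares after redistribution: Unit G2 4,767,900.00 → $4,767,900; Unit PH2 829,200.00 → $829,200.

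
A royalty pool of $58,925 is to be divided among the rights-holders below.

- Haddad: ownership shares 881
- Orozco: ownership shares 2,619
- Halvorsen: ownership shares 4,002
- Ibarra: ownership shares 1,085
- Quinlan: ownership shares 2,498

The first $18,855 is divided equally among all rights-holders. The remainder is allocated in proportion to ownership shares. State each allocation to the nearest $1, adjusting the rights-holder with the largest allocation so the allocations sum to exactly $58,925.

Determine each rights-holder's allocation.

Haddad: $6,956; Orozco: $13,238; Halvorsen: $18,237; Ibarra: $7,693; Quinlan: $12,801

Equal tier: $18,855 ÷ 5 = $3,771 apiece.
Remainder $40,070 by ownership shares (total 11,085): Haddad 3,184.63 → $3,185; Orozco 9,467.15 → $9,467; Halvorsen 14,466.41 → $14,466; Ibarra 3,922.05 → $3,922; Quinlan 9,029.76 → $9,030.
Totals: Haddad $3,771 + $3,185 = $6,956; Orozco $3,771 + $9,467 = $13,238; Halvorsen $3,771 + $14,466 = $18,237; Ibarra $3,771 + $3,922 = $7,693; Quinlan $3,771 + $9,030 = $12,801.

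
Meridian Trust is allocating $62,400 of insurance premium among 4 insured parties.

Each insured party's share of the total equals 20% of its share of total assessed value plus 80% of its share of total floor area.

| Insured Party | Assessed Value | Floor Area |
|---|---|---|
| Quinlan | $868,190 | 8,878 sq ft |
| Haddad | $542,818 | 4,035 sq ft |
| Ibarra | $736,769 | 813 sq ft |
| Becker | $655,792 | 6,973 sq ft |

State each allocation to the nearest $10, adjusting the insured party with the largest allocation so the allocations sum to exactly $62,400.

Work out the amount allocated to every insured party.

Assessed value total 2,803,569; floor area total 20,699.
Combined weights (20% assessed value + 80% floor area): Quinlan 0.4051; Haddad 0.1947; Ibarra 0.0840; Becker 0.3163.
Raw shares: Quinlan 25,275.89; Haddad 12,147.59; Ibarra 5,240.43; Becker 19,736.10.
At nearest $10: Quinlan $25,280; Haddad $12,150; Ibarra $5,240; Becker $19,740. Sum = $62,410.
Difference $62,400 − $62,410 = −$10 applied to largest allocation (Quinlan): Quinlan becomes $25,270.

Quinlan: $25,270 · Haddad: $12,150 · Ibarra: $5,240 · Becker: $19,740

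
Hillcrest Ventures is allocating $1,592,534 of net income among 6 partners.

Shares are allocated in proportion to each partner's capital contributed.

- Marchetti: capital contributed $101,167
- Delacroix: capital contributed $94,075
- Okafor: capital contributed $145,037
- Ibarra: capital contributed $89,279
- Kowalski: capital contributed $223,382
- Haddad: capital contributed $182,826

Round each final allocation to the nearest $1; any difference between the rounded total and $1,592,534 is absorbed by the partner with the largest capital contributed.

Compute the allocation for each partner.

Marchetti: $192,772; Delacroix: $179,258; Okafor: $276,365; Ibarra: $170,119; Kowalski: $425,649; Haddad: $348,371

Capital contributed total: 835,766.
Raw shares: Marchetti 101,167/835,766 × $1,592,534 = 192,771.53; Delacroix 94,075/835,766 × $1,592,534 = 179,257.87; Okafor 145,037/835,766 × $1,592,534 = 276,364.86; Ibarra 89,279/835,766 × $1,592,534 = 170,119.20; Kowalski 223,382/835,766 × $1,592,534 = 425,649.56; Haddad 182,826/835,766 × $1,592,534 = 348,370.98.
Rounded to nearest $1: Marchetti $192,772; Delacroix $179,258; Okafor $276,365; Ibarra $170,119; Kowalski $425,650; Haddad $348,371. Sum = $1,592,535.
Difference $1,592,534 − $1,592,535 = −$1 applied to largest capital contributed (Kowalski): Kowalski becomes $425,649.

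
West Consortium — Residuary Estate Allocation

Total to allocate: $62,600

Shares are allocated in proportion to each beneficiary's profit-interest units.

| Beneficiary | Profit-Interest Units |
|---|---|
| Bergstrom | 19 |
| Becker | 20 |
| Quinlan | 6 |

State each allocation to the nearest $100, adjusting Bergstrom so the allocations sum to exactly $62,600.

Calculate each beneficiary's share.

Combined profit-interest units = 45.
Proportional shares: Bergstrom 19/45 × $62,600 = 26,431.11; Becker 20/45 × $62,600 = 27,822.22; Quinlan 6/45 × $62,600 = 8,346.67.
Rounded to nearest $100: Bergstrom $26,400; Becker $27,800; Quinlan $8,300. Sum = $62,500.
Difference $62,600 − $62,500 = +$100 applied to Bergstrom: Bergstrom becomes $26,500.

Bergstrom: $26,500; Becker: $27,800; Quinlan: $8,300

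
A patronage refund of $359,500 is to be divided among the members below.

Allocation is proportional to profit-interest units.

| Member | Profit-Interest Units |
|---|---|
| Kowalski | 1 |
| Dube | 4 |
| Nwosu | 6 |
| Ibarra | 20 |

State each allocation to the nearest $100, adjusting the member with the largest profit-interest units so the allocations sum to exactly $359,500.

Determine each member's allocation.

Sum of profit-interest units: 1 + 4 + 6 + 20 = 31.
Unrounded shares: Kowalski 11,596.77; Dube 46,387.10; Nwosu 69,580.65; Ibarra 231,935.48.
After rounding ($100): Kowalski $11,600; Dube $46,400; Nwosu $69,600; Ibarra $231,900. Sum = $359,500.
Sum already equals the total — no adjustment.

Kowalski: $11,600; Dube: $46,400; Nwosu: $69,600; Ibarra: $231,900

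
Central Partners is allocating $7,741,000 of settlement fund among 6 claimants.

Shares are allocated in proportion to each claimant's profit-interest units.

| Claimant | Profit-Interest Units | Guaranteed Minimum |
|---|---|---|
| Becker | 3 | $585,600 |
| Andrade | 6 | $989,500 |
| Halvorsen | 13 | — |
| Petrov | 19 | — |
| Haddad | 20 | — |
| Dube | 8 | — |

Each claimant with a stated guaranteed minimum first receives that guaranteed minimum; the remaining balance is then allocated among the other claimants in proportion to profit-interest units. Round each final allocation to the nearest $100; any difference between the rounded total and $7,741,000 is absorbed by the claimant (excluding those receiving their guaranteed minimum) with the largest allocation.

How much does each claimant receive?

Becker: $585,600 · Andrade: $989,500 · Halvorsen: $1,335,900 · Petrov: $1,952,500 · Haddad: $2,055,400 · Dube: $822,100

Guaranteed amounts: Becker $585,600; Andrade $989,500. Remaining pool $6,165,900.
Remaining pool split over remaining profit-interest units 60: Halvorsen 1,335,945.00 → $1,335,900; Petrov 1,952,535.00 → $1,952,500; Haddad 2,055,300.00 → $2,055,300; Dube 822,120.00 → $822,100.
Rounding difference +$100 applied to Haddad → $2,055,400.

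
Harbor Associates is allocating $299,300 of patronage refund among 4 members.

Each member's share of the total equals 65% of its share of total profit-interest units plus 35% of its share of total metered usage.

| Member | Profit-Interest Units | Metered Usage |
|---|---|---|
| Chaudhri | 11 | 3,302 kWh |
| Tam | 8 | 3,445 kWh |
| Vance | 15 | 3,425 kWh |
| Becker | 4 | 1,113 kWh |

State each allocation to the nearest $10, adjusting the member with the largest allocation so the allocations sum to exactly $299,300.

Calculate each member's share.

Chaudhri: $86,970; Tam: $72,940; Vance: $108,580; Becker: $30,810

Totals — profit-interest units 38, metered usage 11,285.
Combined weights (65% profit-interest units + 35% metered usage): Chaudhri 0.2906; Tam 0.2437; Vance 0.3628; Becker 0.1029.
Pro-rata amounts: Chaudhri 86,967.05; Tam 72,935.66; Vance 108,587.24; Becker 30,810.04.
Rounded to nearest $10: Chaudhri $86,970; Tam $72,940; Vance $108,590; Becker $30,810. Sum = $299,310.
Difference $299,300 − $299,310 = −$10 applied to largest allocation (Vance): Vance becomes $108,580.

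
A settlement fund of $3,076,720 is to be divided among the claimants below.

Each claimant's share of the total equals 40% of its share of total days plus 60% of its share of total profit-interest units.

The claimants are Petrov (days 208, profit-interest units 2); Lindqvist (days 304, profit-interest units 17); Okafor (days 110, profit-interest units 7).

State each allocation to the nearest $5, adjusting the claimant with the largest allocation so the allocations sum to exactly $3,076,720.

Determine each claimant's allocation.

Petrov: $553,550 | Lindqvist: $1,808,515 | Okafor: $714,655

Days total 622; profit-interest units total 26.
Blended shares (40% days + 60% profit-interest units): Petrov 0.1799; Lindqvist 0.5878; Okafor 0.2323.
Unrounded shares: Petrov 553,550.86; Lindqvist 1,808,514.74; Okafor 714,654.40.
After rounding ($5): Petrov $553,550; Lindqvist $1,808,515; Okafor $714,655. Sum = $3,076,720.
No rounding difference to absorb.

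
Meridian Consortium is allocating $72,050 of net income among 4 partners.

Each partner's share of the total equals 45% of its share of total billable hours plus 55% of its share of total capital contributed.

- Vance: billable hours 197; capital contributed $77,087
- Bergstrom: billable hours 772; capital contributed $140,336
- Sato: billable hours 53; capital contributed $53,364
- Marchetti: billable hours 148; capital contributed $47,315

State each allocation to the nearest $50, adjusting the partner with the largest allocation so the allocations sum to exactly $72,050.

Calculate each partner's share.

Totals — billable hours 1,170, capital contributed 318,102.
Blended shares (45% billable hours + 55% capital contributed): Vance 0.2091; Bergstrom 0.5396; Sato 0.1127; Marchetti 0.1387.
Raw shares: Vance 15,062.27; Bergstrom 38,875.64; Sato 8,116.52; Marchetti 9,995.57.
At nearest $50: Vance $15,050; Bergstrom $38,900; Sato $8,100; Marchetti $10,000. Sum = $72,050.
Sum already equals the total — no adjustment.

Vance: $15,050 · Bergstrom: $38,900 · Sato: $8,100 · Marchetti: $10,000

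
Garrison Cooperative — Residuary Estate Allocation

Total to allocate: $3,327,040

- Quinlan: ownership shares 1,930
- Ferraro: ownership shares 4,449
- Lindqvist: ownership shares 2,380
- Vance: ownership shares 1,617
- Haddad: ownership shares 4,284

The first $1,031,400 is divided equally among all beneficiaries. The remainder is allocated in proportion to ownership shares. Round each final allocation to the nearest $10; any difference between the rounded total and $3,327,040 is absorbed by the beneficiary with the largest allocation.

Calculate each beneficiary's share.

First tranche $1,031,400 split equally: $206,280 each.
Remainder $2,295,640 by ownership shares (total 14,660): Quinlan 302,222.73 → $302,220; Ferraro 696,678.20 → $696,680; Lindqvist 372,689.17 → $372,690; Vance 253,209.41 → $253,210; Haddad 670,840.50 → $670,840.
Totals: Quinlan $206,280 + $302,220 = $508,500; Ferraro $206,280 + $696,680 = $902,960; Lindqvist $206,280 + $372,690 = $578,970; Vance $206,280 + $253,210 = $459,490; Haddad $206,280 + $670,840 = $877,120.

Quinlan: $508,500 · Ferraro: $902,960 · Lindqvist: $578,970 · Vance: $459,490 · Haddad: $877,120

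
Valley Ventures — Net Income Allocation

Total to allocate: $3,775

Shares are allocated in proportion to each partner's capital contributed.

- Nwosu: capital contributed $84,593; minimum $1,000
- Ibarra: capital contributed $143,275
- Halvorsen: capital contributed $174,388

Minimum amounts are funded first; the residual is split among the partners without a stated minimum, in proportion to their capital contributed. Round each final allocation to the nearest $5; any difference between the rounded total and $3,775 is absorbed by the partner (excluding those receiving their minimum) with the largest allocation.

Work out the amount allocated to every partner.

Nwosu: $1,000; Ibarra: $1,250; Halvorsen: $1,525

Guaranteed amounts: Nwosu $1,000. Residual $2,775.
Residual split over remaining capital contributed 317,663: Ibarra 1,251.60 → $1,250; Halvorsen 1,523.40 → $1,525.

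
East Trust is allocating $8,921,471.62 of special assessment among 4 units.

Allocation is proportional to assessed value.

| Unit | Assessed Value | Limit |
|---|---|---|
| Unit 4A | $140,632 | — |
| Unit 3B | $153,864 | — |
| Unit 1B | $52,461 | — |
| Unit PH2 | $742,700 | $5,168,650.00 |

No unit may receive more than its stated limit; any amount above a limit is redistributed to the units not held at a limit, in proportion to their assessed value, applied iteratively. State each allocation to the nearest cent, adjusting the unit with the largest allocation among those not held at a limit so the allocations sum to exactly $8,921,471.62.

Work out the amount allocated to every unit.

Unit 4A: $1,521,130.31 · Unit 3B: $1,664,252.77 · Unit 1B: $567,438.54 · Unit PH2: $5,168,650.00

Assessed value total: 1,089,657.
Pro-rata shares before constraints: Unit 4A 1,151,412.2305; Unit 3B 1,259,748.0761; Unit 1B 429,519.8605; Unit PH2 6,080,791.4529.
Held at cap: Unit PH2 ($5,168,650.00); residual $3,752,821.62 reallocated over remaining assessed value 346,957.
Remaining shares: Unit 4A 1,521,130.3132 → $1,521,130.31; Unit 3B 1,664,252.7626 → $1,664,252.76; Unit 1B 567,438.5443 → $567,438.54.
Rounding difference +$0.01 applied to Unit 3B → $1,664,252.77.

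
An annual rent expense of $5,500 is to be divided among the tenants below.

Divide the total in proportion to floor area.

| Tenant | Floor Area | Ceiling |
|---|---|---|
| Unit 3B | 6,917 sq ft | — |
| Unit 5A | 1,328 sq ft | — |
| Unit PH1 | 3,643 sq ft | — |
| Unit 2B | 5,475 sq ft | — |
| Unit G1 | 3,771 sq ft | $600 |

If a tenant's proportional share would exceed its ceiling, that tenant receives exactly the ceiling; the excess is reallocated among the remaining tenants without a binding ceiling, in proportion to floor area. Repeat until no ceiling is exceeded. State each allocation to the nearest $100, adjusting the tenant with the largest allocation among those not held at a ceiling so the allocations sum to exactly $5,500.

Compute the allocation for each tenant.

Total floor area = 21,134.
Pro-rata shares before constraints: Unit 3B 1,800.11; Unit 5A 345.60; Unit PH1 948.07; Unit 2B 1,424.84; Unit G1 981.38.
Held at cap: Unit G1 ($600); residual $4,900 reallocated over remaining floor area 17,363.
Remaining shares: Unit 3B 1,952.04 → $2,000; Unit 5A 374.77 → $400; Unit PH1 1,028.09 → $1,000; Unit 2B 1,545.10 → $1,500.

Unit 3B: $2,000; Unit 5A: $400; Unit PH1: $1,000; Unit 2B: $1,500; Unit G1: $600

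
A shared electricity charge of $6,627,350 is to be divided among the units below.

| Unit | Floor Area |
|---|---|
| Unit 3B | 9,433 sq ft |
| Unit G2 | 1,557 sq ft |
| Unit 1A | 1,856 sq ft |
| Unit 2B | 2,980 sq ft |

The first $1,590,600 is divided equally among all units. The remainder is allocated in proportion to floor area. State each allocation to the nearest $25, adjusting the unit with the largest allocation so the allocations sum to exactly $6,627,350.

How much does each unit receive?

Equal tier: $1,590,600 ÷ 4 = $397,650 apiece.
Remainder $5,036,750 by floor area (total 15,826): Unit 3B 3,002,127.05 → $3,002,125; Unit G2 495,527.60 → $495,525; Unit 1A 590,686.72 → $590,675; Unit 2B 948,408.63 → $948,400.
Rounding difference +$25 on remainder applied to Unit 3B.
Totals: Unit 3B $397,650 + $3,002,150 = $3,399,800; Unit G2 $397,650 + $495,525 = $893,175; Unit 1A $397,650 + $590,675 = $988,325; Unit 2B $397,650 + $948,400 = $1,346,050.

Unit 3B: $3,399,800 | Unit G2: $893,175 | Unit 1A: $988,325 | Unit 2B: $1,346,050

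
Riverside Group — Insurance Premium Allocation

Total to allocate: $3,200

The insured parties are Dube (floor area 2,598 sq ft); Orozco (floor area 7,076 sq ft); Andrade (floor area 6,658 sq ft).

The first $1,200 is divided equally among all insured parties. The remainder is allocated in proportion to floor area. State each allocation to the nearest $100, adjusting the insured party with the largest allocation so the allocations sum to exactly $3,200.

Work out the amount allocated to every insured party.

Dube: $700 · Orozco: $1,300 · Andrade: $1,200

$1,200 shared equally gives $400 per insured party.
Remainder $2,000 by floor area (total 16,332): Dube 318.15 → $300; Orozco 866.52 → $900; Andrade 815.33 → $800.
Totals: Dube $400 + $300 = $700; Orozco $400 + $900 = $1,300; Andrade $400 + $800 = $1,200.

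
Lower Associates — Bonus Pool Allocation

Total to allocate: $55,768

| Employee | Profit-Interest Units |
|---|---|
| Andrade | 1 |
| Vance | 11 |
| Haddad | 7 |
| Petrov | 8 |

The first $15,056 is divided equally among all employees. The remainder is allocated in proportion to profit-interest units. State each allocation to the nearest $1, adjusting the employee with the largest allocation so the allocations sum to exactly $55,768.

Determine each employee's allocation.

Andrade: $5,272 · Vance: $20,350 · Haddad: $14,319 · Petrov: $15,827

Equal tier: $15,056 ÷ 4 = $3,764 apiece.
Remainder $40,712 by profit-interest units (total 27): Andrade 1,507.85 → $1,508; Vance 16,586.37 → $16,586; Haddad 10,554.96 → $10,555; Petrov 12,062.81 → $12,063.
Totals: Andrade $3,764 + $1,508 = $5,272; Vance $3,764 + $16,586 = $20,350; Haddad $3,764 + $10,555 = $14,319; Petrov $3,764 + $12,063 = $15,827.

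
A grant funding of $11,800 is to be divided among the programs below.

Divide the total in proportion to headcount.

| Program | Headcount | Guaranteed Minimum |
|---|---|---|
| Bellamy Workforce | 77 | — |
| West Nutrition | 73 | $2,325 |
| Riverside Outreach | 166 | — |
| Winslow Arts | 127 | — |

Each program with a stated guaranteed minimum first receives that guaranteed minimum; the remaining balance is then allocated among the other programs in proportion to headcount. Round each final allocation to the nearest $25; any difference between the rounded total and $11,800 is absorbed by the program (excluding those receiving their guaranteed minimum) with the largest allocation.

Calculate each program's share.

Guaranteed amounts: West Nutrition $2,325. Balance $9,475.
Balance split over remaining headcount 370: Bellamy Workforce 1,971.82 → $1,975; Riverside Outreach 4,250.95 → $4,250; Winslow Arts 3,252.23 → $3,250.

Bellamy Workforce: $1,975 | West Nutrition: $2,325 | Riverside Outreach: $4,250 | Winslow Arts: $3,250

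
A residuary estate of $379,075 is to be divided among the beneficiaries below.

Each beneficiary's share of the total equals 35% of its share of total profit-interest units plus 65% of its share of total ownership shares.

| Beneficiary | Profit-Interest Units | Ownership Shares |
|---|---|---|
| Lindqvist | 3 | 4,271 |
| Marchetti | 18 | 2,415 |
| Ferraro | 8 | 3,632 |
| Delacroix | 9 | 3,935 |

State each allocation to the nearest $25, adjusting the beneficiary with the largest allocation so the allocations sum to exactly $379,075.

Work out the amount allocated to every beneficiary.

Profit-interest units total 38; ownership shares total 14,253.
Combined weights (35% profit-interest units + 65% ownership shares): Lindqvist 0.2224; Marchetti 0.2759; Ferraro 0.2393; Delacroix 0.2623.
Unrounded shares: Lindqvist 84,309.36; Marchetti 104,595.96; Ferraro 90,720.05; Delacroix 99,449.64.
At nearest $25: Lindqvist $84,300; Marchetti $104,600; Ferraro $90,725; Delacroix $99,450. Sum = $379,075.
No rounding difference to absorb.

Lindqvist: $84,300; Marchetti: $104,600; Ferraro: $90,725; Delacroix: $99,450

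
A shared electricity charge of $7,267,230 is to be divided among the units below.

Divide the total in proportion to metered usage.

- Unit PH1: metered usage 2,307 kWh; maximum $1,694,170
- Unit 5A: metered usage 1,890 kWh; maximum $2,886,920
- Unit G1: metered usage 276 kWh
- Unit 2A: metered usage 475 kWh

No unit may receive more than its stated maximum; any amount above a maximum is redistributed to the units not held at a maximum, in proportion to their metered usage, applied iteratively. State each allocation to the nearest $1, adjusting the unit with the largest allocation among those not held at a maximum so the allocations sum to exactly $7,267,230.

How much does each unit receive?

Unit PH1: $1,694,170; Unit 5A: $2,886,920; Unit G1: $987,183; Unit 2A: $1,698,957

Total metered usage = 4,948.
Proportional shares (ignoring caps): Unit PH1 3,388,338.64; Unit 5A 2,775,882.11; Unit G1 405,366.91; Unit 2A 697,642.33.
Capped: Unit PH1 ($1,694,170); residual $5,573,060 reallocated over remaining metered usage 2,641.
Capped: Unit 5A ($2,886,920); residual $2,686,140 reallocated over remaining metered usage 751.
Remaining shares: Unit G1 987,183.28 → $987,183; Unit 2A 1,698,956.72 → $1,698,957.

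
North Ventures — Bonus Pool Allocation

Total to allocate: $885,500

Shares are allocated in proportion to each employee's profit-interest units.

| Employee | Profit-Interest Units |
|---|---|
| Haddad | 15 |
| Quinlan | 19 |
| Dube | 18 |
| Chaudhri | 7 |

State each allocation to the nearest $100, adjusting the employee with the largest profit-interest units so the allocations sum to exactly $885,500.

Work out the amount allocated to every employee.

Sum of profit-interest units: 59.
Raw shares: Haddad 15/59 × $885,500 = 225,127.12; Quinlan 19/59 × $885,500 = 285,161.02; Dube 18/59 × $885,500 = 270,152.54; Chaudhri 7/59 × $885,500 = 105,059.32.
Rounded to nearest $100: Haddad $225,100; Quinlan $285,200; Dube $270,200; Chaudhri $105,100. Sum = $885,600.
Difference $885,500 − $885,600 = −$100 applied to largest profit-interest units (Quinlan): Quinlan becomes $285,100.

Haddad: $225,100 | Quinlan: $285,100 | Dube: $270,200 | Chaudhri: $105,100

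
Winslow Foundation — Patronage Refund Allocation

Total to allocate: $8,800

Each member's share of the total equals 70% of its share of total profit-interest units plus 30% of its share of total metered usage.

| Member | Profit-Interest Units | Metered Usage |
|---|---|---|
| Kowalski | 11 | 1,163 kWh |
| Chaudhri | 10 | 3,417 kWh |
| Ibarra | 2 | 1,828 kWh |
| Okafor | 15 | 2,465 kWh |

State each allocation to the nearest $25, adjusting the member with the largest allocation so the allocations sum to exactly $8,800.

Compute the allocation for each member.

Profit-interest units total 38; metered usage total 8,873.
Composite weights (70% profit-interest units + 30% metered usage): Kowalski 0.2420; Chaudhri 0.2997; Ibarra 0.0986; Okafor 0.3597.
Proportional shares: Kowalski 2,129.19; Chaudhri 2,637.72; Ibarra 868.10; Okafor 3,164.99.
Rounded to nearest $25: Kowalski $2,125; Chaudhri $2,650; Ibarra $875; Okafor $3,175. Sum = $8,825.
Difference $8,800 − $8,825 = −$25 applied to largest allocation (Okafor): Okafor becomes $3,150.

Kowalski: $2,125 | Chaudhri: $2,650 | Ibarra: $875 | Okafor: $3,150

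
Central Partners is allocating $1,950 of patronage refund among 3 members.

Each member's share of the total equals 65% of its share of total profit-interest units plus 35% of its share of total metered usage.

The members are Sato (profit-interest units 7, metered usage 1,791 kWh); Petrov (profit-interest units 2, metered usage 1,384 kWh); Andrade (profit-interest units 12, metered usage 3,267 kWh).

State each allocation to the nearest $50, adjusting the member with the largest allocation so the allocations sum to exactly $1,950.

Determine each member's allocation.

Sato: $600; Petrov: $250; Andrade: $1,100

Profit-interest units total 21; metered usage total 6,442.
Blended shares (65% profit-interest units + 35% metered usage): Sato 0.3140; Petrov 0.1371; Andrade 0.5489.
Pro-rata amounts: Sato 612.25; Petrov 267.34; Andrade 1,070.41.
Rounded to nearest $50: Sato $600; Petrov $250; Andrade $1,050. Sum = $1,900.
Difference $1,950 − $1,900 = +$50 applied to largest allocation (Andrade): Andrade becomes $1,100.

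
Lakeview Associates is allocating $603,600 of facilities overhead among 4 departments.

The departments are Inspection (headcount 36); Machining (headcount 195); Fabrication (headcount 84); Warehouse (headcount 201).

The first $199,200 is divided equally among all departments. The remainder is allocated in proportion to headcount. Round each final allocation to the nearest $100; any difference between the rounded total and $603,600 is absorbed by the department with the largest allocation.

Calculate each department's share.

Inspection: $78,000; Machining: $202,600; Fabrication: $115,600; Warehouse: $207,400

First tranche $199,200 split equally: $49,800 each.
Remainder $404,400 by headcount (total 516): Inspection 28,213.95 → $28,200; Machining 152,825.58 → $152,800; Fabrication 65,832.56 → $65,800; Warehouse 157,527.91 → $157,500.
Rounding difference +$100 on remainder applied to Warehouse.
Totals: Inspection $49,800 + $28,200 = $78,000; Machining $49,800 + $152,800 = $202,600; Fabrication $49,800 + $65,800 = $115,600; Warehouse $49,800 + $157,600 = $207,400.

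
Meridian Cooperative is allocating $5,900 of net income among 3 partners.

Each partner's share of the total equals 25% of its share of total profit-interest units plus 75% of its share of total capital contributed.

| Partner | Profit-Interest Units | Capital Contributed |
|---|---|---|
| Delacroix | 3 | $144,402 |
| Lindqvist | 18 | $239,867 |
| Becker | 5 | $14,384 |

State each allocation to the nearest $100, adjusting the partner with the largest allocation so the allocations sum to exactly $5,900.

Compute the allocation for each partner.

Profit-interest units total 26; capital contributed total 398,653.
Composite weights (25% profit-interest units + 75% capital contributed): Delacroix 0.3005; Lindqvist 0.6243; Becker 0.0751.
Unrounded shares: Delacroix 1,773.04; Lindqvist 3,683.65; Becker 443.31.
Rounded to nearest $100: Delacroix $1,800; Lindqvist $3,700; Becker $400. Sum = $5,900.
No rounding difference to absorb.

Delacroix: $1,800 · Lindqvist: $3,700 · Becker: $400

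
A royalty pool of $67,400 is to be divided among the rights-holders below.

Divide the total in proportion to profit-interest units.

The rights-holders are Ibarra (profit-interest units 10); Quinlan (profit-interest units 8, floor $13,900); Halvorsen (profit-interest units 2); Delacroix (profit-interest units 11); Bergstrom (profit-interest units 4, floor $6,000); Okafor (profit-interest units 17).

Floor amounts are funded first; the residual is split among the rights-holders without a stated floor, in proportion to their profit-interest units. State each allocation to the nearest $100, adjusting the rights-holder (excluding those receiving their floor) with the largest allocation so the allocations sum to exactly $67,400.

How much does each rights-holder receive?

Ibarra: $11,900 | Quinlan: $13,900 | Halvorsen: $2,400 | Delacroix: $13,100 | Bergstrom: $6,000 | Okafor: $20,100

Fund the minimums — Quinlan $13,900; Bergstrom $6,000. Residual $47,500.
Residual split over remaining profit-interest units 40: Ibarra 11,875.00 → $11,900; Halvorsen 2,375.00 → $2,400; Delacroix 13,062.50 → $13,100; Okafor 20,187.50 → $20,200.
Rounding difference −$100 applied to Okafor → $20,100.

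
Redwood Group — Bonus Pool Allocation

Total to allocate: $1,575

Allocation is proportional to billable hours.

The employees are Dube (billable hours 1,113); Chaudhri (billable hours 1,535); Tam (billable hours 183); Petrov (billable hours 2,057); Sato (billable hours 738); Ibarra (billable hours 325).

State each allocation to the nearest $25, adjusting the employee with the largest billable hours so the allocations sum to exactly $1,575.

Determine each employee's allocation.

Total billable hours = 1,113 + 1,535 + 183 + 2,057 + 738 + 325 = 5,951.
Proportional shares: Dube 294.57; Chaudhri 406.26; Tam 48.43; Petrov 544.41; Sato 195.32; Ibarra 86.01.
At nearest $25: Dube $300; Chaudhri $400; Tam $50; Petrov $550; Sato $200; Ibarra $75. Sum = $1,575.
Sum already equals the total — no adjustment.

Dube: $300 · Chaudhri: $400 · Tam: $50 · Petrov: $550 · Sato: $200 · Ibarra: $75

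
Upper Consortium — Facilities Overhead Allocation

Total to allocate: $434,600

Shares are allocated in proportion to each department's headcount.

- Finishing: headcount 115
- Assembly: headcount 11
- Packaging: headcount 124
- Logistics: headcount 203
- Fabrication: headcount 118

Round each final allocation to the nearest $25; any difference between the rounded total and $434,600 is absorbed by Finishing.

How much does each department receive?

Headcount total: 571.
Unrounded shares: Finishing 115/571 × $434,600 = 87,528.90; Assembly 11/571 × $434,600 = 8,372.33; Packaging 124/571 × $434,600 = 94,378.98; Logistics 203/571 × $434,600 = 154,507.53; Fabrication 118/571 × $434,600 = 89,812.26.
Rounded to nearest $25: Finishing $87,525; Assembly $8,375; Packaging $94,375; Logistics $154,500; Fabrication $89,800. Sum = $434,575.
Difference $434,600 − $434,575 = +$25 applied to Finishing: Finishing becomes $87,550.

Finishing: $87,550 | Assembly: $8,375 | Packaging: $94,375 | Logistics: $154,500 | Fabrication: $89,800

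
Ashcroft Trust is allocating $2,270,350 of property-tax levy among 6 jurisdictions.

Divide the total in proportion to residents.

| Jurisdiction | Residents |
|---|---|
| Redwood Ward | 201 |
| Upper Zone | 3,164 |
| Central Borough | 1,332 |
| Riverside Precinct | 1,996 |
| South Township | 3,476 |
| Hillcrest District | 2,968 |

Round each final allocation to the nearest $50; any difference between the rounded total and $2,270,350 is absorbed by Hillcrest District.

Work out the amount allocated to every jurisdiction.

Redwood Ward: $34,750 · Upper Zone: $546,800 · Central Borough: $230,200 · Riverside Precinct: $344,950 · South Township: $600,750 · Hillcrest District: $512,900

Combined residents = 13,137.
Proportional shares: Redwood Ward 201/13,137 × $2,270,350 = 34,737.03; Upper Zone 3,164/13,137 × $2,270,350 = 546,805.77; Central Borough 1,332/13,137 × $2,270,350 = 230,197.63; Riverside Precinct 1,996/13,137 × $2,270,350 = 344,950.80; South Township 3,476/13,137 × $2,270,350 = 600,725.93; Hillcrest District 2,968/13,137 × $2,270,350 = 512,932.85.
Rounded to nearest $50: Redwood Ward $34,750; Upper Zone $546,800; Central Borough $230,200; Riverside Precinct $344,950; South Township $600,750; Hillcrest District $512,950. Sum = $2,270,400.
Difference $2,270,350 − $2,270,400 = −$50 applied to Hillcrest District: Hillcrest District becomes $512,900.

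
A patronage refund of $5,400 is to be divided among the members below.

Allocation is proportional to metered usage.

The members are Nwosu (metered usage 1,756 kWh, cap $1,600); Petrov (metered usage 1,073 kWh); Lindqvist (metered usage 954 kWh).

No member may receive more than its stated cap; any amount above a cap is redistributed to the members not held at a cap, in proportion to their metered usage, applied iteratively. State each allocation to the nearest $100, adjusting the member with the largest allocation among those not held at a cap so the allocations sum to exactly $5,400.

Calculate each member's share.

Nwosu: $1,600 | Petrov: $2,000 | Lindqvist: $1,800

Metered usage total: 3,783.
Unconstrained shares: Nwosu 2,506.58; Petrov 1,531.64; Lindqvist 1,361.78.
Cap binds for Nwosu ($1,600); balance $3,800 reallocated over remaining metered usage 2,027.
Shares after redistribution: Petrov 2,011.54 → $2,000; Lindqvist 1,788.46 → $1,800.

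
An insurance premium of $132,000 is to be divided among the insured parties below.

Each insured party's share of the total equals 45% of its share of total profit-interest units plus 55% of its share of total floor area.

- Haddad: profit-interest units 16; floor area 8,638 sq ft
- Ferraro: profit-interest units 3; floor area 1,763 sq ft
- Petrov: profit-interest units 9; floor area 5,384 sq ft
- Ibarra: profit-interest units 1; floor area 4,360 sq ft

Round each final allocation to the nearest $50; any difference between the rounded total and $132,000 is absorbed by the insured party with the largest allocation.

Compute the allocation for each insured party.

Profit-interest units total 29; floor area total 20,145.
Blended shares (45% profit-interest units + 55% floor area): Haddad 0.4841; Ferraro 0.0947; Petrov 0.2866; Ibarra 0.1346.
Proportional shares: Haddad 63,902.66; Ferraro 12,498.45; Petrov 37,837.73; Ibarra 17,761.16.
After rounding ($50): Haddad $63,900; Ferraro $12,500; Petrov $37,850; Ibarra $17,750. Sum = $132,000.
Sum already equals the total — no adjustment.

Haddad: $63,900; Ferraro: $12,500; Petrov: $37,850; Ibarra: $17,750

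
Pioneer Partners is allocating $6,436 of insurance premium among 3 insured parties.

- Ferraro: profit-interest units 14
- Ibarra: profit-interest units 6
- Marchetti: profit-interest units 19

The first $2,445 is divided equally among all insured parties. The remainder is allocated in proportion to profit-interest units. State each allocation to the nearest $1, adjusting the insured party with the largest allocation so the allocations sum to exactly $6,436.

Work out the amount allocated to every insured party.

Equal tier: $2,445 ÷ 3 = $815 apiece.
Remainder $3,991 by profit-interest units (total 39): Ferraro 1,432.67 → $1,433; Ibarra 614.00 → $614; Marchetti 1,944.33 → $1,944.
Totals: Ferraro $815 + $1,433 = $2,248; Ibarra $815 + $614 = $1,429; Marchetti $815 + $1,944 = $2,759.

Ferraro: $2,248; Ibarra: $1,429; Marchetti: $2,759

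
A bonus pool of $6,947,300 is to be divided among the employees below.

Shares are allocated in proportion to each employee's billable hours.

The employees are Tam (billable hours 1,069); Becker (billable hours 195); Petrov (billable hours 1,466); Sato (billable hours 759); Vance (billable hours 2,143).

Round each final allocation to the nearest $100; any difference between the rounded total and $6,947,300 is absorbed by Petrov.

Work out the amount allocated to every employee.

Tam: $1,318,700 | Becker: $240,500 | Petrov: $1,808,300 | Sato: $936,300 | Vance: $2,643,500

Billable hours total: 5,632.
Proportional shares: Tam 1,069/5,632 × $6,947,300 = 1,318,654.78; Becker 195/5,632 × $6,947,300 = 240,540.39; Petrov 1,466/5,632 × $6,947,300 = 1,808,370.35; Sato 759/5,632 × $6,947,300 = 936,257.23; Vance 2,143/5,632 × $6,947,300 = 2,643,477.25.
After rounding ($100): Tam $1,318,700; Becker $240,500; Petrov $1,808,400; Sato $936,300; Vance $2,643,500. Sum = $6,947,400.
Difference $6,947,300 − $6,947,400 = −$100 applied to Petrov: Petrov becomes $1,808,300.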